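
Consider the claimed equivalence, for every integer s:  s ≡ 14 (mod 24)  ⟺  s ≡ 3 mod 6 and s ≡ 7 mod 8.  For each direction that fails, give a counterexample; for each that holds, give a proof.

(⟹) This fails: s = 14 gives 14 ≡ 14 (mod 24) but 14 ≡ 2 (mod 6), so the conjunction on the right does not hold.

(⟸) This fails: s = 15 satisfies both congruences on the right (15 ≡ 3 mod 6 and 15 ≡ 7 mod 8) yet 15 ≡ 15 (mod 24), not 14.

(⇒) fails and (⇐) fails.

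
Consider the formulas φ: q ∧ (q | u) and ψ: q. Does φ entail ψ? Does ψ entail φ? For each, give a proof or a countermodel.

Converse. Assume the antecedent. If q is true, q ∧ (q | u) reduces to true regardless of the other variables. If q is false, the antecedent cannot hold. Either way q ∧ (q | u) holds.

Forward direction. Assume the antecedent. If q is true, q reduces to true regardless of the other variables. If q is false, the antecedent cannot hold. Either way q holds.

Both directions hold.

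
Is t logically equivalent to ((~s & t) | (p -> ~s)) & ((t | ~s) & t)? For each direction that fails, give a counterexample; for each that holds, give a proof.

[⇐] Assume the antecedent. If s is true, the antecedent forces (s = T, t = T, p = F), and t holds there. If s is false, the antecedent forces (s = F, t = T, p = F) or (s = F, t = T, p = T), and t holds there. Either way t holds.

[⇒] This fails. Under s = T, t = T, p = T, the left side is true but the right side is false.

Not equivalent: only (⇐) holds.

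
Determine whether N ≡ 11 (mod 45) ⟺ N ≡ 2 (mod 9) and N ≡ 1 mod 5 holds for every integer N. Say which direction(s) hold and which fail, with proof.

[⇒] Suppose N ≡ 11 (mod 45); write N = 45j + 11. Since 9 ∣ 45, reducing mod 9 gives N ≡ 11 ≡ 2 (mod 9); since 5 ∣ 45, reducing mod 5 gives N ≡ 11 ≡ 1 (mod 5).

[⇐] Conversely, if N ≡ 2 (mod 9) and N ≡ 1 (mod 5), then by the Chinese remainder theorem N ≡ 11 (mod 45). This is exactly N ≡ 11 (mod 45).

Both implications hold.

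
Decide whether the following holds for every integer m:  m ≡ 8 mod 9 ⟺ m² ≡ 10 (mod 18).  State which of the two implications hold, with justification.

(⇒) This fails: take m = 17. Then 17 ≡ 8 (mod 9), but 17² = 289 ≡ 1 (mod 18), not 10.

(⇐) This fails: take m = 10. Then 10² = 100 ≡ 10 (mod 18), yet 10 ≡ 1 (mod 9), not 8.

Neither direction holds.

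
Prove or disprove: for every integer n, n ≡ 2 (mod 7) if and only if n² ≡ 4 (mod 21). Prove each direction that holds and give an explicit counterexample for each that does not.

Both directions fail.

[⇒] This fails: take n = 9. Then 9 ≡ 2 (mod 7), but 9² = 81 ≡ 18 (mod 21), not 4.

[⇐] This fails: take n = 5. Then 5² = 25 ≡ 4 (mod 21), yet 5 ≡ 5 (mod 7), not 2.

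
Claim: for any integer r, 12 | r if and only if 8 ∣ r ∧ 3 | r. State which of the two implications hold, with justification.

(→) This fails: take r = 12. Certainly 12 ∣ 12, but 8 ∤ 12.

(←) Suppose 8 ∣ r and 3 ∣ r. Any common multiple of 8 and 3 is a multiple of their lcm; here gcd(8, 3) = 1, so lcm(8, 3) = 8·3 = 24, so 24 ∣ r. Since 12 ∣ 24, it follows that 12 ∣ r.

The forward direction fails; the converse holds.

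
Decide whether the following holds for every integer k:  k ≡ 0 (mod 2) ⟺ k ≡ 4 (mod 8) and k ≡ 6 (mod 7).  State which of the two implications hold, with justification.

Converse. If k ≡ 4 (mod 8) and k ≡ 6 (mod 7), then by the Chinese remainder theorem k ≡ 20 (mod 56). Since 20 ≡ 0 (mod 2) and 2 ∣ 56, we get k ≡ 0 (mod 2).

Forward direction. This fails: k = 0 gives 0 ≡ 0 (mod 2) but 0 ≡ 0 (mod 8), so the conjunction on the right does not hold.

Only the reverse direction holds.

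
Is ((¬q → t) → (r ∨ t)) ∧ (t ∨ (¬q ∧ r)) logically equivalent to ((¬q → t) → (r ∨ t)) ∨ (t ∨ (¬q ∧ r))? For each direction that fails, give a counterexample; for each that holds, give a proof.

(⇐) This fails. Under q = F, t = F, r = F, the left side is false but the right side is true.

(⇒) Assume the antecedent. If q is true, the antecedent forces (q = T, t = T, r = F) or (q = T, t = T, r = T), and the consequent holds there. If q is false, the consequent reduces to true regardless of the other variables. Either way the consequent holds.

The forward direction holds; the converse fails.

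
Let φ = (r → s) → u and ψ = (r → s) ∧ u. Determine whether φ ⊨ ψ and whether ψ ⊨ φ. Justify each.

Only the converse holds.

[⇒] This fails. Under u = F, r = T, s = F, the left side is true but the right side is false.

[⇐] Assume the antecedent. If u is true, (r → s) → u reduces to true regardless of the other variables. If u is false, the antecedent cannot hold. Either way (r → s) → u holds.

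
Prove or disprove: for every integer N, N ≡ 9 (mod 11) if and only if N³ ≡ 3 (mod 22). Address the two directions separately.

(⟹) This fails: take N = 20. Then 20 ≡ 9 (mod 11), but 20³ = 8000 ≡ 14 (mod 22), not 3.

(⟸) Conversely, the residues r modulo 22 with r³ ≡ 3 (mod 22) are exactly {9}, and each is ≡ 9 (mod 11).

(⇒) fails; (⇐) holds.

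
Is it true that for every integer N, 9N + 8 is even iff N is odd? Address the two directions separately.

(⇒) fails and (⇐) fails.

(⟹) This fails: N = 6 gives 9N + 8 = 62, which is even, but 6 is even, not odd.

(⟸) This also fails: N = 7 is odd, but 9N + 8 = 71 is odd, not even.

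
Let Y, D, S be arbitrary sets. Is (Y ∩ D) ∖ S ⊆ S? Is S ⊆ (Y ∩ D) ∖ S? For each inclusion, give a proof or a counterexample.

Both inclusions fail.

(⊆) This inclusion fails. Take Y = {1}, D = {1}, S = ∅; then 1 ∈ (Y ∩ D) ∖ S but 1 ∉ S.

(⊇) This inclusion fails. Take Y = ∅, D = ∅, S = {1}; then 1 ∈ S but 1 ∉ (Y ∩ D) ∖ S.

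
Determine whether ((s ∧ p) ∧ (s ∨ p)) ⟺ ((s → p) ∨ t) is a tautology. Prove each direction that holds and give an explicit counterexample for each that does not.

[⇒] Assume the antecedent. If p is true, (s → p) ∨ t reduces to true regardless of the other variables. If p is false, the antecedent cannot hold. Either way (s → p) ∨ t holds.

[⇐] This fails. Under p = F, t = F, s = F, the left side is false but the right side is true.

The forward direction holds; the converse fails.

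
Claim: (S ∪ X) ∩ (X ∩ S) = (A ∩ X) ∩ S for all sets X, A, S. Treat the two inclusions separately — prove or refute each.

(⟸) Let x ∈ (A ∩ X) ∩ S. Then x ∈ X ∩ A ∩ S, from which x ∈ (S ∪ X) ∩ (X ∩ S).

(⟹) This inclusion fails. Take X = {1}, A = ∅, S = {1}; then 1 ∈ (S ∪ X) ∩ (X ∩ S) but 1 ∉ (A ∩ X) ∩ S.

The sets are not equal: only the reverse inclusion holds.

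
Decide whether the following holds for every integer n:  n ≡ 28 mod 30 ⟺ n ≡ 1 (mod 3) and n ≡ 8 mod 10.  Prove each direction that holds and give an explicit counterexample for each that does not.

Both directions hold.

[⇐] If n ≡ 1 (mod 3) and n ≡ 8 (mod 10), then by the Chinese remainder theorem n ≡ 28 (mod 30). This is exactly n ≡ 28 (mod 30).

[⇒] Suppose n ≡ 28 (mod 30); write n = 30j + 28. Since 3 ∣ 30, reducing mod 3 gives n ≡ 28 ≡ 1 (mod 3); since 10 ∣ 30, reducing mod 10 gives n ≡ 28 ≡ 8 (mod 10).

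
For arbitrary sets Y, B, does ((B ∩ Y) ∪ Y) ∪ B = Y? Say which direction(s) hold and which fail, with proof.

(⟸) Let x ∈ Y. Then either x ∈ Y and x ∉ B; or x ∈ Y ∩ B. In each case x ∈ ((B ∩ Y) ∪ Y) ∪ B, so Y ⊆ ((B ∩ Y) ∪ Y) ∪ B.

(⟹) This inclusion fails. Take Y = ∅, B = {1}; then 1 ∈ ((B ∩ Y) ∪ Y) ∪ B but 1 ∉ Y.

(⊆) fails; (⊇) holds.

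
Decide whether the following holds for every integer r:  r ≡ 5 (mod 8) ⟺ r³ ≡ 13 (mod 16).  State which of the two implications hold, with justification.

[⇒] This fails: take r = 13. Then 13 ≡ 5 (mod 8), but 13³ = 2197 ≡ 5 (mod 16), not 13.

[⇐] Conversely, the residues r modulo 16 with r³ ≡ 13 (mod 16) are exactly {5}, and each is ≡ 5 (mod 8).

The forward direction fails; the converse holds.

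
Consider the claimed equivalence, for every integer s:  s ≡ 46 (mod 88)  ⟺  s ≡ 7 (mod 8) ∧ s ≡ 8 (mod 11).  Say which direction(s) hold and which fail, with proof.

Neither implication holds.

(⇒) This fails: s = 46 gives 46 ≡ 46 (mod 88) but 46 ≡ 6 (mod 8), so the conjunction on the right does not hold.

(⇐) This fails: s = 63 satisfies both congruences on the right (63 ≡ 7 mod 8 and 63 ≡ 8 mod 11) yet 63 ≡ 63 (mod 88), not 46.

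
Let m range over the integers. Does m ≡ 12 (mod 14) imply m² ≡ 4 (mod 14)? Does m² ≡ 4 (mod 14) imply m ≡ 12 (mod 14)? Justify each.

(⇒) holds; (⇐) fails.

Forward direction. Suppose m ≡ 12 (mod 14). Write m = 14j + 12. Then (14j + 12)² = 196j² + 336j + 144 = 14(14j² + 24j + 10) + 4, so m² ≡ 4 (mod 14).

Converse. This fails: take m = 2. Then 2² = 4 ≡ 4 (mod 14), yet 2 ≡ 2 (mod 14), not 12.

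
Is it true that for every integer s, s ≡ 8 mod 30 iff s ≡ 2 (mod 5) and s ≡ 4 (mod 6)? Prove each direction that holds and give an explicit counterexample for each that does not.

(⇒) This fails: s = 8 gives 8 ≡ 8 (mod 30) but 8 ≡ 3 (mod 5), so the conjunction on the right does not hold.

(⇐) This fails: s = 22 satisfies both congruences on the right (22 ≡ 2 mod 5 and 22 ≡ 4 mod 6) yet 22 ≡ 22 (mod 30), not 8.

(⇒) fails and (⇐) fails.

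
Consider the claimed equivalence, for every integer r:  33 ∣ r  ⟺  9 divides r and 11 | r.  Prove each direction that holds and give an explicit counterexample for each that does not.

[⇐] Suppose 9 ∣ r and 11 ∣ r. Any common multiple of 9 and 11 is a multiple of their lcm; here gcd(9, 11) = 1, so lcm(9, 11) = 9·11 = 99, so 99 ∣ r. Since 33 ∣ 99, it follows that 33 ∣ r.

[⇒] This fails: take r = 33. Certainly 33 ∣ 33, but 9 ∤ 33.

Only the converse holds.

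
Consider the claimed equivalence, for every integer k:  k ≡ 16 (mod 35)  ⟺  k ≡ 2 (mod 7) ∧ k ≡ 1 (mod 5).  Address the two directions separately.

(⇒) Suppose k ≡ 16 (mod 35); write k = 35j + 16. Since 7 ∣ 35, reducing mod 7 gives k ≡ 16 ≡ 2 (mod 7); since 5 ∣ 35, reducing mod 5 gives k ≡ 16 ≡ 1 (mod 5).

(⇐) Conversely, if k ≡ 2 (mod 7) and k ≡ 1 (mod 5), then by the Chinese remainder theorem k ≡ 16 (mod 35). This is exactly k ≡ 16 (mod 35).

Both directions hold.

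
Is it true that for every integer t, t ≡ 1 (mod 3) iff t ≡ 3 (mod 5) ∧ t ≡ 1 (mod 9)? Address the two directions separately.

(⟹) This fails: t = 1 gives 1 ≡ 1 (mod 3) but 1 ≡ 1 (mod 5), so the conjunction on the right does not hold.

(⟸) Conversely, if t ≡ 3 (mod 5) and t ≡ 1 (mod 9), then by the Chinese remainder theorem t ≡ 28 (mod 45). Since 28 ≡ 1 (mod 3) and 3 ∣ 45, we get t ≡ 1 (mod 3).

Not equivalent: only (⇐) holds.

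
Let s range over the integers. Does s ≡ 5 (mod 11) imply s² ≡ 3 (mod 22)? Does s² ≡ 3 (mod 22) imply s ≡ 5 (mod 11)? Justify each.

(⟹) This fails: take s = 16. Then 16 ≡ 5 (mod 11), but 16² = 256 ≡ 14 (mod 22), not 3.

(⟸) This fails: take s = 17. Then 17² = 289 ≡ 3 (mod 22), yet 17 ≡ 6 (mod 11), not 5.

Neither implication holds.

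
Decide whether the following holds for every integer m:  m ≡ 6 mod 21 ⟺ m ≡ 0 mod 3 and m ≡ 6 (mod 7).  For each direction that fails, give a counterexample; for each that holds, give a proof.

[⇒] Suppose m ≡ 6 (mod 21); write m = 21j + 6. Since 3 ∣ 21, reducing mod 3 gives m ≡ 6 ≡ 0 (mod 3); since 7 ∣ 21, reducing mod 7 gives m ≡ 6 (mod 7).

[⇐] Conversely, if m ≡ 0 (mod 3) and m ≡ 6 (mod 7), then by the Chinese remainder theorem m ≡ 6 (mod 21). This is exactly m ≡ 6 (mod 21).

The biconditional holds.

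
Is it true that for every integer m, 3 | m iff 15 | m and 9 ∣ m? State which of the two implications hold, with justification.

(→) This fails: take m = 3. Certainly 3 ∣ 3, but 15 ∤ 3.

(←) Suppose 15 ∣ m and 9 ∣ m. Any common multiple of 15 and 9 is a multiple of their lcm; here lcm(15, 9) = 15·9/gcd(15, 9) = 135/3 = 45, so 45 ∣ m. Since 3 ∣ 45, it follows that 3 ∣ m.

Not equivalent: only (⇐) holds.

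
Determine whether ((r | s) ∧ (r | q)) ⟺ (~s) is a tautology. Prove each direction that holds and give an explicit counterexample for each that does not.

(⇒) fails and (⇐) fails.

(⇒) This fails. Under q = T, s = T, r = F, the left side is true but the right side is false.

(⇐) This fails. Under q = F, s = F, r = F, the left side is false but the right side is true.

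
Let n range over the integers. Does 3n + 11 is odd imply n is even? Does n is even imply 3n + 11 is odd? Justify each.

Both directions hold.

[⇒] Suppose 3n + 11 is odd. Since 3 is odd, 3n and n have the same parity, so 3n + 11 ≡ n + 11 (mod 2). As 11 is odd, 3n + 11 is odd exactly when n is even. Thus n is even.

[⇐] Conversely, suppose n is even; write n = 2j. Then 3n + 11 = 3·(2j) + 11 = 2·3j + 11, which is odd.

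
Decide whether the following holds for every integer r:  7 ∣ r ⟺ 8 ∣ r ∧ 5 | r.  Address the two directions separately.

Forward direction. This fails: take r = 7. Certainly 7 ∣ 7, but 8 ∤ 7.

Converse. This fails: take r = 40. Both 8 ∣ 40 and 5 ∣ 40, yet 40 is not a multiple of 7 (since 40 = 5·7 + 5), so 7 ∤ 40.

Both directions fail.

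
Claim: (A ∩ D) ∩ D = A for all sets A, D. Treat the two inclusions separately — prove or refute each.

(⊆) holds; (⊇) fails.

(⊆) Let x ∈ (A ∩ D) ∩ D. Then x ∈ A ∩ D, from which x ∈ A.

(⊇) This inclusion fails. Take A = {1}, D = ∅; then 1 ∈ A but 1 ∉ (A ∩ D) ∩ D.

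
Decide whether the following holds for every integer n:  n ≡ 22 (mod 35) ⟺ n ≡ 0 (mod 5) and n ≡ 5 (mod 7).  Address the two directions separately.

Neither implication holds.

(→) This fails: n = 22 gives 22 ≡ 22 (mod 35) but 22 ≡ 2 (mod 5), so the conjunction on the right does not hold.

(←) This fails: n = 5 satisfies both congruences on the right (5 ≡ 0 mod 5 and 5 ≡ 5 mod 7) yet 5 ≡ 5 (mod 35), not 22.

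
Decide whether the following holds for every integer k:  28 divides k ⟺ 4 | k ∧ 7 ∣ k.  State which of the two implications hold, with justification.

Equivalent; both directions hold.

Forward direction. If 28 ∣ k, write k = 28q. Since 28 = 7·4, k = 4·(7q), so 4 ∣ k; and since 28 = 4·7, k = 7·(4q), so 7 ∣ k.

Converse. Suppose 4 ∣ k and 7 ∣ k. Any common multiple of 4 and 7 is a multiple of their lcm; here gcd(4, 7) = 1, so lcm(4, 7) = 4·7 = 28, so 28 ∣ k.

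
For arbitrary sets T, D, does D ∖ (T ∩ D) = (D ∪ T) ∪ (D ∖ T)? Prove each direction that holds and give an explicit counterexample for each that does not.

The sets are not equal: only the forward inclusion holds.

Forward inclusion. Let x ∈ D ∖ (T ∩ D). Then x ∈ D and x ∉ T, from which x ∈ (D ∪ T) ∪ (D ∖ T).

Reverse inclusion. This inclusion fails. Take T = {1}, D = ∅; then 1 ∈ (D ∪ T) ∪ (D ∖ T) but 1 ∉ D ∖ (T ∩ D).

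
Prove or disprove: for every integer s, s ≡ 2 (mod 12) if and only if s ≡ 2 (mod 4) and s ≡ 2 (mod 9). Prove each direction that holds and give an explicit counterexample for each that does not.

Only the converse holds.

[⇒] This fails: s = 26 gives 26 ≡ 2 (mod 12) but 26 ≡ 8 (mod 9), so the conjunction on the right does not hold.

[⇐] Conversely, if s ≡ 2 (mod 4) and s ≡ 2 (mod 9), then by the Chinese remainder theorem s ≡ 2 (mod 36). Since 2 ≡ 2 (mod 12) and 12 ∣ 36, we get s ≡ 2 (mod 12).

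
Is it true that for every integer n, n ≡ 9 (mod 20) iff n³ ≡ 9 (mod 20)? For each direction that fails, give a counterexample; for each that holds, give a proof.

Equivalent; both directions hold.

(→) Suppose n ≡ 9 (mod 20). Write n = 20j + 9. Then (20j + 9)³ = 8000j³ + 10800j² + 4860j + 729 = 20(400j³ + 540j² + 243j + 36) + 9, so n³ ≡ 9 (mod 20).

(←) Conversely, suppose n³ ≡ 9 (mod 20). The only residue r in {0, …, 19} with r³ ≡ 9 (mod 20) is r = 9, so n ≡ 9 (mod 20).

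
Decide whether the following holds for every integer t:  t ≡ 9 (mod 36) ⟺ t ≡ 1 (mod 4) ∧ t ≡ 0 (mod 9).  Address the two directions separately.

(⟹) Suppose t ≡ 9 (mod 36); write t = 36j + 9. Since 4 ∣ 36, reducing mod 4 gives t ≡ 9 ≡ 1 (mod 4); since 9 ∣ 36, reducing mod 9 gives t ≡ 9 ≡ 0 (mod 9).

(⟸) Conversely, if t ≡ 1 (mod 4) and t ≡ 0 (mod 9), then by the Chinese remainder theorem t ≡ 9 (mod 36). This is exactly t ≡ 9 (mod 36).

Both directions hold; the statement is true.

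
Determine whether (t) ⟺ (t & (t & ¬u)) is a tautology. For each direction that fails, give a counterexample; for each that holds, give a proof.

Only the reverse direction holds.

(⇐) Assume the antecedent. If t is true, t reduces to true regardless of the other variables. If t is false, the antecedent cannot hold. Either way t holds.

(⇒) This fails. Under t = T, u = T, the left side is true but the right side is false.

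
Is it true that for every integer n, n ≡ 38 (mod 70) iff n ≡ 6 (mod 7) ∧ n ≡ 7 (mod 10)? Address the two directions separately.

(⇒) This fails: n = 38 gives 38 ≡ 38 (mod 70) but 38 ≡ 3 (mod 7), so the conjunction on the right does not hold.

(⇐) This fails: n = 27 satisfies both congruences on the right (27 ≡ 6 mod 7 and 27 ≡ 7 mod 10) yet 27 ≡ 27 (mod 70), not 38.

(⇒) fails and (⇐) fails.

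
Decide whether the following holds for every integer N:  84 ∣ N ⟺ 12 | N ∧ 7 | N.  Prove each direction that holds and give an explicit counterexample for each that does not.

(→) If 84 ∣ N, write N = 84q. Since 84 = 7·12, N = 12·(7q), so 12 ∣ N; and since 84 = 12·7, N = 7·(12q), so 7 ∣ N.

(←) Suppose 12 ∣ N and 7 ∣ N. Any common multiple of 12 and 7 is a multiple of their lcm; here gcd(12, 7) = 1, so lcm(12, 7) = 12·7 = 84, so 84 ∣ N.

Both directions hold.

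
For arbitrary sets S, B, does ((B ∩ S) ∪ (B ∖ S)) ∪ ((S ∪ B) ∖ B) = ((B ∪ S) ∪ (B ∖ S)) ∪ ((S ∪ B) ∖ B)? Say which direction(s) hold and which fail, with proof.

Both inclusions hold.

(⊆) Let x ∈ ((B ∩ S) ∪ (B ∖ S)) ∪ ((S ∪ B) ∖ B). Then either x ∈ S and x ∉ B; or x ∈ B and x ∉ S; or x ∈ S ∩ B. In each case x ∈ ((B ∪ S) ∪ (B ∖ S)) ∪ ((S ∪ B) ∖ B), so ((B ∩ S) ∪ (B ∖ S)) ∪ ((S ∪ B) ∖ B) ⊆ ((B ∪ S) ∪ (B ∖ S)) ∪ ((S ∪ B) ∖ B).

(⊇) Let x ∈ ((B ∪ S) ∪ (B ∖ S)) ∪ ((S ∪ B) ∖ B). Then either x ∈ S and x ∉ B; or x ∈ B and x ∉ S; or x ∈ S ∩ B. In each case x ∈ ((B ∩ S) ∪ (B ∖ S)) ∪ ((S ∪ B) ∖ B), so ((B ∪ S) ∪ (B ∖ S)) ∪ ((S ∪ B) ∖ B) ⊆ ((B ∩ S) ∪ (B ∖ S)) ∪ ((S ∪ B) ∖ B).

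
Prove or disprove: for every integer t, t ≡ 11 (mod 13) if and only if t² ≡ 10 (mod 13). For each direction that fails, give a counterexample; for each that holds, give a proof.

(⇒) This fails: take t = 11. Then 11 ≡ 11 (mod 13), but 11² = 121 ≡ 4 (mod 13), not 10.

(⇐) This fails: take t = 6. Then 6² = 36 ≡ 10 (mod 13), yet 6 ≡ 6 (mod 13), not 11.

Neither direction holds.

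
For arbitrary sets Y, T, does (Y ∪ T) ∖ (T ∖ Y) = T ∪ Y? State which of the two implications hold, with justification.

(⟹) Let x ∈ (Y ∪ T) ∖ (T ∖ Y). Then either x ∈ Y and x ∉ T; or x ∈ Y ∩ T. In each case x ∈ T ∪ Y, so (Y ∪ T) ∖ (T ∖ Y) ⊆ T ∪ Y.

(⟸) This inclusion fails. Take Y = ∅, T = {1}; then 1 ∈ T ∪ Y but 1 ∉ (Y ∪ T) ∖ (T ∖ Y).

The sets are not equal: only the forward inclusion holds.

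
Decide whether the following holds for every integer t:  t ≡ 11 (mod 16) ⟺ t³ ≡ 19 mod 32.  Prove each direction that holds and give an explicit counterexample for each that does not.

Forward direction. This fails: take t = 27. Then 27 ≡ 11 (mod 16), but 27³ = 19683 ≡ 3 (mod 32), not 19.

Converse. The residues r modulo 32 with r³ ≡ 19 (mod 32) are exactly {11}, and each is ≡ 11 (mod 16).

(⇒) fails; (⇐) holds.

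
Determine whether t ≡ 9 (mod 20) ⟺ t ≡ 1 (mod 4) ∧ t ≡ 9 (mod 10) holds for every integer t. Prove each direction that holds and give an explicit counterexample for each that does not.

Both implications hold.

Forward direction. Suppose t ≡ 9 (mod 20); write t = 20j + 9. Since 4 ∣ 20, reducing mod 4 gives t ≡ 9 ≡ 1 (mod 4); since 10 ∣ 20, reducing mod 10 gives t ≡ 9 (mod 10).

Converse. If t ≡ 1 (mod 4) and t ≡ 9 (mod 10), then by the Chinese remainder theorem t ≡ 9 (mod 20). This is exactly t ≡ 9 (mod 20).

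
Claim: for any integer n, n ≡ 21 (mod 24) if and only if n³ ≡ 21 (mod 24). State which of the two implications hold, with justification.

Both directions hold; the statement is true.

(⇐) Suppose n³ ≡ 21 (mod 24). The only residue r in {0, …, 23} with r³ ≡ 21 (mod 24) is r = 21, so n ≡ 21 (mod 24).

(⇒) Suppose n ≡ 21 (mod 24). Write n = 24j + 21. Then (24j + 21)³ = 13824j³ + 36288j² + 31752j + 9261 = 24(576j³ + 1512j² + 1323j + 385) + 21, so n³ ≡ 21 (mod 24).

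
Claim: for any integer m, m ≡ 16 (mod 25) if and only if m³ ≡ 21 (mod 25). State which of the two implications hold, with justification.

Forward direction. Suppose m ≡ 16 (mod 25). Write m = 25j + 16. Then (25j + 16)³ = 15625j³ + 30000j² + 19200j + 4096 = 25(625j³ + 1200j² + 768j + 163) + 21, so m³ ≡ 21 (mod 25).

Converse. Suppose m³ ≡ 21 (mod 25). The only residue r in {0, …, 24} with r³ ≡ 21 (mod 25) is r = 16, so m ≡ 16 (mod 25).

Both implications hold.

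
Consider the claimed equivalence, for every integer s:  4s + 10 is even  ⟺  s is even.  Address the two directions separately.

(←) Suppose s is even. Since 4 is even, 4s is even for every s, so 4s + 10 has the same parity as 10, which is even. Hence 4s + 10 is even.

(→) This fails: take s = 7. Then 4s + 10 = 38, which is even, yet s = 7 is odd, not even.

Only the reverse direction holds.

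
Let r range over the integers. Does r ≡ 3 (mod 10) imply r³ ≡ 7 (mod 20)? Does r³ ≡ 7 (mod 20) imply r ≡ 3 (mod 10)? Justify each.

Only the reverse direction holds.

(⟸) The residues r modulo 20 with r³ ≡ 7 (mod 20) are exactly {3}, and each is ≡ 3 (mod 10).

(⟹) This fails: take r = 13. Then 13 ≡ 3 (mod 10), but 13³ = 2197 ≡ 17 (mod 20), not 7.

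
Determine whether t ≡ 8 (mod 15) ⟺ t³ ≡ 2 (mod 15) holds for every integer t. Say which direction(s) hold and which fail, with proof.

(←) Suppose t³ ≡ 2 (mod 15). The only residue r in {0, …, 14} with r³ ≡ 2 (mod 15) is r = 8, so t ≡ 8 (mod 15).

(→) Suppose t ≡ 8 (mod 15). Write t = 15j + 8. Then (15j + 8)³ = 3375j³ + 5400j² + 2880j + 512 = 15(225j³ + 360j² + 192j + 34) + 2, so t³ ≡ 2 (mod 15).

Both implications hold.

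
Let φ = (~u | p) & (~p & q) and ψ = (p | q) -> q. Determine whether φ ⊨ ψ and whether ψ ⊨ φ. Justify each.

(⇒) holds; (⇐) fails.

[⇐] This fails. Under p = F, q = F, u = F, the left side is false but the right side is true.

[⇒] Assume the antecedent. If p is true, the antecedent cannot hold. If p is false, (p | q) -> q reduces to true regardless of the other variables. Either way (p | q) -> q holds.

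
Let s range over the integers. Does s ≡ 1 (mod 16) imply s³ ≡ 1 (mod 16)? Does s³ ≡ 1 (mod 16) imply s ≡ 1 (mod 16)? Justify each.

Both directions hold; the statement is true.

[⇒] Suppose s ≡ 1 (mod 16). Write s = 16j + 1. Then (16j + 1)³ = 4096j³ + 768j² + 48j + 1 = 16(256j³ + 48j² + 3j) + 1, so s³ ≡ 1 (mod 16).

[⇐] Conversely, suppose s³ ≡ 1 (mod 16). The only residue r in {0, …, 15} with r³ ≡ 1 (mod 16) is r = 1, so s ≡ 1 (mod 16).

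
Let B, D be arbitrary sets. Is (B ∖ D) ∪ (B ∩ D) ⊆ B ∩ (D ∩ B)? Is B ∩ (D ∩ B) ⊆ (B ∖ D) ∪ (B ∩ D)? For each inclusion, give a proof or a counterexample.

The sets are not equal: only the reverse inclusion holds.

(⟹) This inclusion fails. Take B = {1}, D = ∅; then 1 ∈ (B ∖ D) ∪ (B ∩ D) but 1 ∉ B ∩ (D ∩ B).

(⟸) Let x ∈ B ∩ (D ∩ B). Then x ∈ B ∩ D, from which x ∈ (B ∖ D) ∪ (B ∩ D).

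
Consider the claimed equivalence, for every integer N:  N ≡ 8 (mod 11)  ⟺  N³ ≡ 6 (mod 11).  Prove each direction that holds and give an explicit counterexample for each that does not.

The biconditional holds.

Forward direction. Suppose N ≡ 8 (mod 11). Write N = 11j + 8. Then (11j + 8)³ = 1331j³ + 2904j² + 2112j + 512 = 11(121j³ + 264j² + 192j + 46) + 6, so N³ ≡ 6 (mod 11).

Converse. Suppose N³ ≡ 6 (mod 11). The only residue r in {0, …, 10} with r³ ≡ 6 (mod 11) is r = 8, so N ≡ 8 (mod 11).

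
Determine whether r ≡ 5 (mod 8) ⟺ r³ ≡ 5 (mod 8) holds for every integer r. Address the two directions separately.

The biconditional holds.

Converse. For the converse, argue contrapositively. If r ≢ 5 (mod 8), then r is congruent to one of 0, 1, 2, 3, 4, 6, 7 modulo 8, and these give r³ ≡ 0, 1, 0, 3, 0, 0, 7 respectively — never 5.

Forward direction. Suppose r ≡ 5 (mod 8). Write r = 8j + 5. Then (8j + 5)³ = 512j³ + 960j² + 600j + 125 = 8(64j³ + 120j² + 75j + 15) + 5, so r³ ≡ 5 (mod 8).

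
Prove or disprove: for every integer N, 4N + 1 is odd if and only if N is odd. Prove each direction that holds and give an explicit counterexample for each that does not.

(⟹) This fails: take N = 2. Then 4N + 1 = 9, which is odd, yet N = 2 is even, not odd.

(⟸) Suppose N is odd. Since 4 is even, 4N is even for every N, so 4N + 1 has the same parity as 1, which is odd. Hence 4N + 1 is odd.

The forward direction fails; the converse holds.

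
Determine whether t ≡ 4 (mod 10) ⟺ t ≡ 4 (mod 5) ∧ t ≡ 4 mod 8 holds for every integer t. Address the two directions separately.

[⇒] This fails: t = 24 gives 24 ≡ 4 (mod 10) but 24 ≡ 0 (mod 8), so the conjunction on the right does not hold.

[⇐] Conversely, if t ≡ 4 (mod 5) and t ≡ 4 (mod 8), then by the Chinese remainder theorem t ≡ 4 (mod 40). Since 4 ≡ 4 (mod 10) and 10 ∣ 40, we get t ≡ 4 (mod 10).

(⇒) fails; (⇐) holds.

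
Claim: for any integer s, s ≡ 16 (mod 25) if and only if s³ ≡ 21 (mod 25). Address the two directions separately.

(⟸) Suppose s³ ≡ 21 (mod 25). The only residue r in {0, …, 24} with r³ ≡ 21 (mod 25) is r = 16, so s ≡ 16 (mod 25).

(⟹) Suppose s ≡ 16 (mod 25). Write s = 25j + 16. Then (25j + 16)³ = 15625j³ + 30000j² + 19200j + 4096 = 25(625j³ + 1200j² + 768j + 163) + 21, so s³ ≡ 21 (mod 25).

Both implications hold.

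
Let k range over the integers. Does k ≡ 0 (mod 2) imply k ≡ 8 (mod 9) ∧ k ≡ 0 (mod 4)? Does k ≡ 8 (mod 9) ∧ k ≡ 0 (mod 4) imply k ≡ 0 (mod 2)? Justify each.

(→) This fails: k = 0 gives 0 ≡ 0 (mod 2) but 0 ≡ 0 (mod 9), so the conjunction on the right does not hold.

(←) Conversely, if k ≡ 8 (mod 9) and k ≡ 0 (mod 4), then by the Chinese remainder theorem k ≡ 8 (mod 36). Since 8 ≡ 0 (mod 2) and 2 ∣ 36, we get k ≡ 0 (mod 2).

Only the converse holds.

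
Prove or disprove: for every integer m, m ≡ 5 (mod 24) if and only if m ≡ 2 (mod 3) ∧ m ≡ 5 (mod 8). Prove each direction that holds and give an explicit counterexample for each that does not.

[⇒] Suppose m ≡ 5 (mod 24); write m = 24j + 5. Since 3 ∣ 24, reducing mod 3 gives m ≡ 5 ≡ 2 (mod 3); since 8 ∣ 24, reducing mod 8 gives m ≡ 5 (mod 8).

[⇐] Conversely, if m ≡ 2 (mod 3) and m ≡ 5 (mod 8), then by the Chinese remainder theorem m ≡ 5 (mod 24). This is exactly m ≡ 5 (mod 24).

Equivalent; both directions hold.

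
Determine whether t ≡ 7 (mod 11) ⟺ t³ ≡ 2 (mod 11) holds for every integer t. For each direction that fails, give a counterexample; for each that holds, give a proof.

(→) Suppose t ≡ 7 (mod 11). Write t = 11j + 7. Then (11j + 7)³ = 1331j³ + 2541j² + 1617j + 343 = 11(121j³ + 231j² + 147j + 31) + 2, so t³ ≡ 2 (mod 11).

(←) Conversely, suppose t³ ≡ 2 (mod 11). The only residue r in {0, …, 10} with r³ ≡ 2 (mod 11) is r = 7, so t ≡ 7 (mod 11).

Both directions hold; the statement is true.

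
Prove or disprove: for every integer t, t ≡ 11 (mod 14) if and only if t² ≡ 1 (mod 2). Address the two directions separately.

Not equivalent: only (⇒) holds.

Forward direction. Suppose t ≡ 11 (mod 14). Then t² ≡ 11² = 121 (mod 14), and since 2 ∣ 14, also t² ≡ 1 (mod 2).

Converse. This fails: take t = 1. Then 1² = 1 ≡ 1 (mod 2), yet 1 ≡ 1 (mod 14), not 11.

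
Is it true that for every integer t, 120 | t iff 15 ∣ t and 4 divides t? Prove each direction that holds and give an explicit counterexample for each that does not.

(⇒) holds; (⇐) fails.

(⇒) If 120 ∣ t, write t = 120q. Since 120 = 8·15, t = 15·(8q), so 15 ∣ t; and since 120 = 30·4, t = 4·(30q), so 4 ∣ t.

(⇐) This fails: take t = 60. Both 15 ∣ 60 and 4 ∣ 60, yet 60 is not a multiple of 120 (since 60 = 0·120 + 60), so 120 ∤ 60.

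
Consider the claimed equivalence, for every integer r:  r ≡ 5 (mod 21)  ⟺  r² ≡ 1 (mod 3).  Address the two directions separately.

(⟸) This fails: take r = 1. Then 1² = 1 ≡ 1 (mod 3), yet 1 ≡ 1 (mod 21), not 5.

(⟹) Suppose r ≡ 5 (mod 21). Then r² ≡ 5² = 25 (mod 21), and since 3 ∣ 21, also r² ≡ 1 (mod 3).

Only the forward direction holds.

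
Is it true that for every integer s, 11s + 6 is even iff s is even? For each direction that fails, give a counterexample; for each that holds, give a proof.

(→) Suppose 11s + 6 is even. Since 11 is odd, 11s and s have the same parity, so 11s + 6 ≡ s + 6 (mod 2). As 6 is even, 11s + 6 is even exactly when s is even. Thus s is even.

(←) Conversely, suppose s is even; write s = 2j. Then 11s + 6 = 11·(2j) + 6 = 2·11j + 6, which is even.

Both implications hold.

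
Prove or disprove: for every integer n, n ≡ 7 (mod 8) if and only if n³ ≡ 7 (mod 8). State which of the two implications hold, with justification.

(⇒) Suppose n ≡ 7 (mod 8). Write n = 8j + 7. Then (8j + 7)³ = 512j³ + 1344j² + 1176j + 343 = 8(64j³ + 168j² + 147j + 42) + 7, so n³ ≡ 7 (mod 8).

(⇐) Conversely, suppose n³ ≡ 7 (mod 8). The only residue r in {0, …, 7} with r³ ≡ 7 (mod 8) is r = 7, so n ≡ 7 (mod 8).

Both implications hold.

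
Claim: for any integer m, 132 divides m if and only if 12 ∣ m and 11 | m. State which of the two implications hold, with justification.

Both implications hold.

(⟸) Suppose 12 ∣ m and 11 ∣ m. Any common multiple of 12 and 11 is a multiple of their lcm; here gcd(12, 11) = 1, so lcm(12, 11) = 12·11 = 132, so 132 ∣ m.

(⟹) If 132 ∣ m, write m = 132q. Since 132 = 11·12, m = 12·(11q), so 12 ∣ m; and since 132 = 12·11, m = 11·(12q), so 11 ∣ m.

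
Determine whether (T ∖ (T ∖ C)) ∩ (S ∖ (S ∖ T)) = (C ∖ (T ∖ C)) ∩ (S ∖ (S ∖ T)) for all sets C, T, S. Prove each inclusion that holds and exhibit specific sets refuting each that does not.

The two sets are equal.

(⊆) Let x ∈ (T ∖ (T ∖ C)) ∩ (S ∖ (S ∖ T)). Then x ∈ C ∩ T ∩ S, from which x ∈ (C ∖ (T ∖ C)) ∩ (S ∖ (S ∖ T)).

(⊇) Let x ∈ (C ∖ (T ∖ C)) ∩ (S ∖ (S ∖ T)). Then x ∈ C ∩ T ∩ S, from which x ∈ (T ∖ (T ∖ C)) ∩ (S ∖ (S ∖ T)).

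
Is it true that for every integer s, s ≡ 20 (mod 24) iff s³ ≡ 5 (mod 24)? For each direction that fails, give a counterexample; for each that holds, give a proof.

(⇒) fails and (⇐) fails.

[⇒] This fails: take s = 20. Then 20 ≡ 20 (mod 24), but 20³ = 8000 ≡ 8 (mod 24), not 5.

[⇐] This fails: take s = 5. Then 5³ = 125 ≡ 5 (mod 24), yet 5 ≡ 5 (mod 24), not 20.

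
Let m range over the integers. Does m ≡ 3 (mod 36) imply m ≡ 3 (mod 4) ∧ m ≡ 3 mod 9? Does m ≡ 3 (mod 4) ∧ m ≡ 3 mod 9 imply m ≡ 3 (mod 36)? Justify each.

(→) Suppose m ≡ 3 (mod 36); write m = 36j + 3. Since 4 ∣ 36, reducing mod 4 gives m ≡ 3 (mod 4); since 9 ∣ 36, reducing mod 9 gives m ≡ 3 (mod 9).

(←) Conversely, if m ≡ 3 (mod 4) and m ≡ 3 (mod 9), then by the Chinese remainder theorem m ≡ 3 (mod 36). This is exactly m ≡ 3 (mod 36).

The biconditional holds.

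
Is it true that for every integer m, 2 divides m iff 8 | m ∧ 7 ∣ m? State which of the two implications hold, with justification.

(→) This fails: take m = 2. Certainly 2 ∣ 2, but 8 ∤ 2.

(←) Suppose 8 ∣ m and 7 ∣ m. Any common multiple of 8 and 7 is a multiple of their lcm; here gcd(8, 7) = 1, so lcm(8, 7) = 8·7 = 56, so 56 ∣ m. Since 2 ∣ 56, it follows that 2 ∣ m.

Not equivalent: only (⇐) holds.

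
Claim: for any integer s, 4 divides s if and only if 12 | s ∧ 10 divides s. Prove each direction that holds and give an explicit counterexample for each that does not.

(⇒) This fails: take s = 4. Certainly 4 ∣ 4, but 12 ∤ 4.

(⇐) Suppose 12 ∣ s and 10 ∣ s. Any common multiple of 12 and 10 is a multiple of their lcm; here lcm(12, 10) = 12·10/gcd(12, 10) = 120/2 = 60, so 60 ∣ s. Since 4 ∣ 60, it follows that 4 ∣ s.

(⇒) fails; (⇐) holds.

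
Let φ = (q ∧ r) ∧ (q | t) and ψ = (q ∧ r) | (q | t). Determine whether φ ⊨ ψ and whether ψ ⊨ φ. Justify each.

(⇒) holds; (⇐) fails.

(→) Assume the antecedent. If r is true, the antecedent forces (r = T, t = F, q = T) or (r = T, t = T, q = T), and (q ∧ r) | (q | t) holds there. If r is false, the antecedent cannot hold. Either way (q ∧ r) | (q | t) holds.

(←) This fails. Under r = F, t = T, q = F, the left side is false but the right side is true.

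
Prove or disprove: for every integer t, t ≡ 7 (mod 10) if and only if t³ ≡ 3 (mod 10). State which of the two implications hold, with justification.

Equivalent; both directions hold.

[⇒] Suppose t ≡ 7 (mod 10). Write t = 10j + 7. Then (10j + 7)³ = 1000j³ + 2100j² + 1470j + 343 = 10(100j³ + 210j² + 147j + 34) + 3, so t³ ≡ 3 (mod 10).

[⇐] Conversely, suppose t³ ≡ 3 (mod 10). The only residue r in {0, …, 9} with r³ ≡ 3 (mod 10) is r = 7, so t ≡ 7 (mod 10).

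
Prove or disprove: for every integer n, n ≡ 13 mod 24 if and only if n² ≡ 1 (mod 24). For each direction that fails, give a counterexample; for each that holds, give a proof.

The forward direction holds; the converse fails.

[⇐] This fails: take n = 1. Then 1² = 1 ≡ 1 (mod 24), yet 1 ≡ 1 (mod 24), not 13.

[⇒] Suppose n ≡ 13 mod 24. Write n = 24j + 13. Then (24j + 13)² = 576j² + 624j + 169 = 24(24j² + 26j + 7) + 1, so n² ≡ 1 (mod 24).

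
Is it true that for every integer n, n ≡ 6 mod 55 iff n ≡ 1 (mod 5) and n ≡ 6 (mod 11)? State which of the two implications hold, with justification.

Both implications hold.

(→) Suppose n ≡ 6 (mod 55); write n = 55j + 6. Since 5 ∣ 55, reducing mod 5 gives n ≡ 6 ≡ 1 (mod 5); since 11 ∣ 55, reducing mod 11 gives n ≡ 6 (mod 11).

(←) Conversely, if n ≡ 1 (mod 5) and n ≡ 6 (mod 11), then by the Chinese remainder theorem n ≡ 6 (mod 55). This is exactly n ≡ 6 (mod 55).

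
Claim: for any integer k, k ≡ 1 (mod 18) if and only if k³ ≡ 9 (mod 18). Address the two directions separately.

Neither direction holds.

Forward direction. This fails: take k = 1. Then 1 ≡ 1 (mod 18), but 1³ = 1 ≡ 1 (mod 18), not 9.

Converse. This fails: take k = 3. Then 3³ = 27 ≡ 9 (mod 18), yet 3 ≡ 3 (mod 18), not 1.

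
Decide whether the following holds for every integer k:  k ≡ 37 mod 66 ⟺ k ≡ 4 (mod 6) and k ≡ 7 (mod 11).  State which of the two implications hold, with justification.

(⇒) This fails: k = 37 gives 37 ≡ 37 (mod 66) but 37 ≡ 1 (mod 6), so the conjunction on the right does not hold.

(⇐) This fails: k = 40 satisfies both congruences on the right (40 ≡ 4 mod 6 and 40 ≡ 7 mod 11) yet 40 ≡ 40 (mod 66), not 37.

(⇒) fails and (⇐) fails.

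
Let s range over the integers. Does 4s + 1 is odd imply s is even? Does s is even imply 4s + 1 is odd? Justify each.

Not equivalent: only (⇐) holds.

Forward direction. This fails: take s = 1. Then 4s + 1 = 5, which is odd, yet s = 1 is odd, not even.

Converse. Suppose s is even. Since 4 is even, 4s is even for every s, so 4s + 1 has the same parity as 1, which is odd. Hence 4s + 1 is odd.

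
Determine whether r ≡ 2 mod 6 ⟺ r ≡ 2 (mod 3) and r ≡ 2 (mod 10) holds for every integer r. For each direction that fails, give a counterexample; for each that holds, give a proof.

The forward direction fails; the converse holds.

(→) This fails: r = 8 gives 8 ≡ 2 (mod 6) but 8 ≡ 8 (mod 10), so the conjunction on the right does not hold.

(←) Conversely, if r ≡ 2 (mod 3) and r ≡ 2 (mod 10), then by the Chinese remainder theorem r ≡ 2 (mod 30). Since 2 ≡ 2 (mod 6) and 6 ∣ 30, we get r ≡ 2 (mod 6).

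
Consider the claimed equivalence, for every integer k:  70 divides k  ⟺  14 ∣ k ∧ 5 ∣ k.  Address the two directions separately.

(⇐) Suppose 14 ∣ k and 5 ∣ k. Any common multiple of 14 and 5 is a multiple of their lcm; here gcd(14, 5) = 1, so lcm(14, 5) = 14·5 = 70, so 70 ∣ k.

(⇒) If 70 ∣ k, write k = 70q. Since 70 = 5·14, k = 14·(5q), so 14 ∣ k; and since 70 = 14·5, k = 5·(14q), so 5 ∣ k.

Both directions hold; the statement is true.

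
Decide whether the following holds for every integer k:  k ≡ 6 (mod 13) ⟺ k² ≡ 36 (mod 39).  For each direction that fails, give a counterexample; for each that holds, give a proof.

Forward direction. This fails: take k = 19. Then 19 ≡ 6 (mod 13), but 19² = 361 ≡ 10 (mod 39), not 36.

Converse. This fails: take k = 33. Then 33² = 1089 ≡ 36 (mod 39), yet 33 ≡ 7 (mod 13), not 6.

Both directions fail.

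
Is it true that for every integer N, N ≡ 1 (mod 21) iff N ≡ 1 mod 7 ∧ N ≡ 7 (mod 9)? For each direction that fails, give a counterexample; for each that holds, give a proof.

Forward direction. This fails: N = 1 gives 1 ≡ 1 (mod 21) but 1 ≡ 1 (mod 9), so the conjunction on the right does not hold.

Converse. If N ≡ 1 (mod 7) and N ≡ 7 (mod 9), then by the Chinese remainder theorem N ≡ 43 (mod 63). Since 43 ≡ 1 (mod 21) and 21 ∣ 63, we get N ≡ 1 (mod 21).

Not equivalent: only (⇐) holds.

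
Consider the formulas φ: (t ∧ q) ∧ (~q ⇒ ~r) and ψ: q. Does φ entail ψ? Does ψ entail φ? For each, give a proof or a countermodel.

(⇒) holds; (⇐) fails.

(→) Assume the antecedent. If r is true, the antecedent forces (r = T, q = T, t = T), and q holds there. If r is false, the antecedent forces (r = F, q = T, t = T), and q holds there. Either way q holds.

(←) This fails. Under r = F, q = T, t = F, the left side is false but the right side is true.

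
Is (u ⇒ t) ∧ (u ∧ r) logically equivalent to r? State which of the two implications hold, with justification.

Only the forward implication holds.

(⟹) Assume the antecedent. If u is true, the antecedent forces (u = T, t = T, r = T), and r holds there. If u is false, the antecedent cannot hold. Either way r holds.

(⟸) This fails. Under u = F, t = F, r = T, the left side is false but the right side is true.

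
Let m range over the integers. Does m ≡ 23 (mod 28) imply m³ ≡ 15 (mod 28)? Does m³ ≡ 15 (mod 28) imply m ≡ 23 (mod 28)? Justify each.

(→) Suppose m ≡ 23 (mod 28). Write m = 28j + 23. Then (28j + 23)³ = 21952j³ + 54096j² + 44436j + 12167 = 28(784j³ + 1932j² + 1587j + 434) + 15, so m³ ≡ 15 (mod 28).

(←) This fails: take m = 11. Then 11³ = 1331 ≡ 15 (mod 28), yet 11 ≡ 11 (mod 28), not 23.

(⇒) holds; (⇐) fails.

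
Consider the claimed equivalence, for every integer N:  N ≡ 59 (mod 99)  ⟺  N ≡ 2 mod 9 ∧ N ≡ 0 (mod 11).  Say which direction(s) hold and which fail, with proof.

Neither direction holds.

(⇒) This fails: N = 59 gives 59 ≡ 59 (mod 99) but 59 ≡ 5 (mod 9), so the conjunction on the right does not hold.

(⇐) This fails: N = 11 satisfies both congruences on the right (11 ≡ 2 mod 9 and 11 ≡ 0 mod 11) yet 11 ≡ 11 (mod 99), not 59.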